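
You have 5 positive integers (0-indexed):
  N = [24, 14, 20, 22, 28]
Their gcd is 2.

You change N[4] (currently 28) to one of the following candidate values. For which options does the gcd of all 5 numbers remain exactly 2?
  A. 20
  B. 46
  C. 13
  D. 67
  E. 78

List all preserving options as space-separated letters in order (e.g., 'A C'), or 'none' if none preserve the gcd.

Old gcd = 2; gcd of others (without N[4]) = 2
New gcd for candidate v: gcd(2, v). Preserves old gcd iff gcd(2, v) = 2.
  Option A: v=20, gcd(2,20)=2 -> preserves
  Option B: v=46, gcd(2,46)=2 -> preserves
  Option C: v=13, gcd(2,13)=1 -> changes
  Option D: v=67, gcd(2,67)=1 -> changes
  Option E: v=78, gcd(2,78)=2 -> preserves

Answer: A B E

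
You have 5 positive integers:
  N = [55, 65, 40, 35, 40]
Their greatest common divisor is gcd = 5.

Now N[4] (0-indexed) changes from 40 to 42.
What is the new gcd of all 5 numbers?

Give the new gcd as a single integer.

Answer: 1

Derivation:
Numbers: [55, 65, 40, 35, 40], gcd = 5
Change: index 4, 40 -> 42
gcd of the OTHER numbers (without index 4): gcd([55, 65, 40, 35]) = 5
New gcd = gcd(g_others, new_val) = gcd(5, 42) = 1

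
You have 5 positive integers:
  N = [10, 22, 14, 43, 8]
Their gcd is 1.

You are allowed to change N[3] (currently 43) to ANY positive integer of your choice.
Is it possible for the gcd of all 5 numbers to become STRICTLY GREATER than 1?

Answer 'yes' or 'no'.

Answer: yes

Derivation:
Current gcd = 1
gcd of all OTHER numbers (without N[3]=43): gcd([10, 22, 14, 8]) = 2
The new gcd after any change is gcd(2, new_value).
This can be at most 2.
Since 2 > old gcd 1, the gcd CAN increase (e.g., set N[3] = 2).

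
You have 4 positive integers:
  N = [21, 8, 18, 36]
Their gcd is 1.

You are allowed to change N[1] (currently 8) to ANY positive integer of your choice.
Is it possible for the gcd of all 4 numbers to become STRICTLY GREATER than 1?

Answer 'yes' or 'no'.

Current gcd = 1
gcd of all OTHER numbers (without N[1]=8): gcd([21, 18, 36]) = 3
The new gcd after any change is gcd(3, new_value).
This can be at most 3.
Since 3 > old gcd 1, the gcd CAN increase (e.g., set N[1] = 3).

Answer: yes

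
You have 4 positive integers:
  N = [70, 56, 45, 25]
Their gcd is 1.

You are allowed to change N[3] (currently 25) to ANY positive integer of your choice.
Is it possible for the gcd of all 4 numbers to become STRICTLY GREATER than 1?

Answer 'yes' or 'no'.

Answer: no

Derivation:
Current gcd = 1
gcd of all OTHER numbers (without N[3]=25): gcd([70, 56, 45]) = 1
The new gcd after any change is gcd(1, new_value).
This can be at most 1.
Since 1 = old gcd 1, the gcd can only stay the same or decrease.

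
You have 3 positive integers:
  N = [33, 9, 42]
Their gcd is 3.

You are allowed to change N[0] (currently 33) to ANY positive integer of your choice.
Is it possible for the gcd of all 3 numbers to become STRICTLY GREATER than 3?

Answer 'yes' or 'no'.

Current gcd = 3
gcd of all OTHER numbers (without N[0]=33): gcd([9, 42]) = 3
The new gcd after any change is gcd(3, new_value).
This can be at most 3.
Since 3 = old gcd 3, the gcd can only stay the same or decrease.

Answer: no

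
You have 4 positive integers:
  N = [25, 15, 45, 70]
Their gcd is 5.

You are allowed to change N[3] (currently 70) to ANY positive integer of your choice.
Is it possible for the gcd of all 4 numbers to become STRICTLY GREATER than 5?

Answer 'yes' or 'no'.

Answer: no

Derivation:
Current gcd = 5
gcd of all OTHER numbers (without N[3]=70): gcd([25, 15, 45]) = 5
The new gcd after any change is gcd(5, new_value).
This can be at most 5.
Since 5 = old gcd 5, the gcd can only stay the same or decrease.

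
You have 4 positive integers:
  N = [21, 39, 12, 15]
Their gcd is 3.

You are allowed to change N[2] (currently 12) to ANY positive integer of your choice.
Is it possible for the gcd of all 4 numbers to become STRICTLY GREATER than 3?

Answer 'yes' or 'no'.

Current gcd = 3
gcd of all OTHER numbers (without N[2]=12): gcd([21, 39, 15]) = 3
The new gcd after any change is gcd(3, new_value).
This can be at most 3.
Since 3 = old gcd 3, the gcd can only stay the same or decrease.

Answer: no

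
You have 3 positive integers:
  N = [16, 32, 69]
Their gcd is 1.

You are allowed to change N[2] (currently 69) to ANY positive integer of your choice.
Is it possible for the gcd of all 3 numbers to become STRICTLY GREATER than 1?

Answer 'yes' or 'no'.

Answer: yes

Derivation:
Current gcd = 1
gcd of all OTHER numbers (without N[2]=69): gcd([16, 32]) = 16
The new gcd after any change is gcd(16, new_value).
This can be at most 16.
Since 16 > old gcd 1, the gcd CAN increase (e.g., set N[2] = 16).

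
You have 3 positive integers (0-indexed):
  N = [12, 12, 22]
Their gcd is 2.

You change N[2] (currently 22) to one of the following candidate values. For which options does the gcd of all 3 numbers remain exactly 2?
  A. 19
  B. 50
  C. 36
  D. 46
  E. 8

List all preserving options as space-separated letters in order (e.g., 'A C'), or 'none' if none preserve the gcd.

Old gcd = 2; gcd of others (without N[2]) = 12
New gcd for candidate v: gcd(12, v). Preserves old gcd iff gcd(12, v) = 2.
  Option A: v=19, gcd(12,19)=1 -> changes
  Option B: v=50, gcd(12,50)=2 -> preserves
  Option C: v=36, gcd(12,36)=12 -> changes
  Option D: v=46, gcd(12,46)=2 -> preserves
  Option E: v=8, gcd(12,8)=4 -> changes

Answer: B D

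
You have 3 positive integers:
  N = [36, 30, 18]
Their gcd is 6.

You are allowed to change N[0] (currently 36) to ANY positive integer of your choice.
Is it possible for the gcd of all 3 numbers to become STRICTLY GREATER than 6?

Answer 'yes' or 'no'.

Current gcd = 6
gcd of all OTHER numbers (without N[0]=36): gcd([30, 18]) = 6
The new gcd after any change is gcd(6, new_value).
This can be at most 6.
Since 6 = old gcd 6, the gcd can only stay the same or decrease.

Answer: no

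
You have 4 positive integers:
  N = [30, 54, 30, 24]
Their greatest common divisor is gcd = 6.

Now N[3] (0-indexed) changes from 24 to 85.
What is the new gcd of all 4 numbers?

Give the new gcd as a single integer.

Numbers: [30, 54, 30, 24], gcd = 6
Change: index 3, 24 -> 85
gcd of the OTHER numbers (without index 3): gcd([30, 54, 30]) = 6
New gcd = gcd(g_others, new_val) = gcd(6, 85) = 1

Answer: 1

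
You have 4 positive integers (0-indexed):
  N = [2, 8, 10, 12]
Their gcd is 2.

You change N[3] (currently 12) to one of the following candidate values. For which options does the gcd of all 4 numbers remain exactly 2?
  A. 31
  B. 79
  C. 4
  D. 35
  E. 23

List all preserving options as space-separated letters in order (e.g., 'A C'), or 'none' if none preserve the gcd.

Old gcd = 2; gcd of others (without N[3]) = 2
New gcd for candidate v: gcd(2, v). Preserves old gcd iff gcd(2, v) = 2.
  Option A: v=31, gcd(2,31)=1 -> changes
  Option B: v=79, gcd(2,79)=1 -> changes
  Option C: v=4, gcd(2,4)=2 -> preserves
  Option D: v=35, gcd(2,35)=1 -> changes
  Option E: v=23, gcd(2,23)=1 -> changes

Answer: C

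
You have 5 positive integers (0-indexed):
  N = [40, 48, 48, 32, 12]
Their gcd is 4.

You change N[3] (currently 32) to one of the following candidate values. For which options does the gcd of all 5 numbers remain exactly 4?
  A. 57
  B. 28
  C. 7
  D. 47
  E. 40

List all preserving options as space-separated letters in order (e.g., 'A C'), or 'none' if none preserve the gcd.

Old gcd = 4; gcd of others (without N[3]) = 4
New gcd for candidate v: gcd(4, v). Preserves old gcd iff gcd(4, v) = 4.
  Option A: v=57, gcd(4,57)=1 -> changes
  Option B: v=28, gcd(4,28)=4 -> preserves
  Option C: v=7, gcd(4,7)=1 -> changes
  Option D: v=47, gcd(4,47)=1 -> changes
  Option E: v=40, gcd(4,40)=4 -> preserves

Answer: B E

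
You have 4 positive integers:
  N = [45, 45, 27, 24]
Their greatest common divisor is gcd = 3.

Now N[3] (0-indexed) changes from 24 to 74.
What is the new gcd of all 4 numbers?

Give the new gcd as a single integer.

Answer: 1

Derivation:
Numbers: [45, 45, 27, 24], gcd = 3
Change: index 3, 24 -> 74
gcd of the OTHER numbers (without index 3): gcd([45, 45, 27]) = 9
New gcd = gcd(g_others, new_val) = gcd(9, 74) = 1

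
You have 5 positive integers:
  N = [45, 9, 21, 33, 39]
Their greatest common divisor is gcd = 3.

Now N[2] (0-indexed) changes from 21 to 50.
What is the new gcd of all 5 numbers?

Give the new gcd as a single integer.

Numbers: [45, 9, 21, 33, 39], gcd = 3
Change: index 2, 21 -> 50
gcd of the OTHER numbers (without index 2): gcd([45, 9, 33, 39]) = 3
New gcd = gcd(g_others, new_val) = gcd(3, 50) = 1

Answer: 1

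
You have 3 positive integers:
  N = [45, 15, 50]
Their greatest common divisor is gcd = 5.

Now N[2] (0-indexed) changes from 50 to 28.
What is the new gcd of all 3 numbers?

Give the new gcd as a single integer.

Answer: 1

Derivation:
Numbers: [45, 15, 50], gcd = 5
Change: index 2, 50 -> 28
gcd of the OTHER numbers (without index 2): gcd([45, 15]) = 15
New gcd = gcd(g_others, new_val) = gcd(15, 28) = 1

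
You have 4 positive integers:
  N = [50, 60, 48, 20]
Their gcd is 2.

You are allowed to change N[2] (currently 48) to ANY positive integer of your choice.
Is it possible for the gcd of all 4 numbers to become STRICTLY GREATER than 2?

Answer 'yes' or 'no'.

Current gcd = 2
gcd of all OTHER numbers (without N[2]=48): gcd([50, 60, 20]) = 10
The new gcd after any change is gcd(10, new_value).
This can be at most 10.
Since 10 > old gcd 2, the gcd CAN increase (e.g., set N[2] = 10).

Answer: yes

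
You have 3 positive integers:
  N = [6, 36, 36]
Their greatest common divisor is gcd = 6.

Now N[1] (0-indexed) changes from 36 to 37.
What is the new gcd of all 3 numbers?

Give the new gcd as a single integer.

Numbers: [6, 36, 36], gcd = 6
Change: index 1, 36 -> 37
gcd of the OTHER numbers (without index 1): gcd([6, 36]) = 6
New gcd = gcd(g_others, new_val) = gcd(6, 37) = 1

Answer: 1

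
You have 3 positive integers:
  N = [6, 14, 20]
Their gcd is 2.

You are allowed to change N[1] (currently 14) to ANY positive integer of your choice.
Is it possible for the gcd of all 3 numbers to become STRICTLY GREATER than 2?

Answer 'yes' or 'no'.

Answer: no

Derivation:
Current gcd = 2
gcd of all OTHER numbers (without N[1]=14): gcd([6, 20]) = 2
The new gcd after any change is gcd(2, new_value).
This can be at most 2.
Since 2 = old gcd 2, the gcd can only stay the same or decrease.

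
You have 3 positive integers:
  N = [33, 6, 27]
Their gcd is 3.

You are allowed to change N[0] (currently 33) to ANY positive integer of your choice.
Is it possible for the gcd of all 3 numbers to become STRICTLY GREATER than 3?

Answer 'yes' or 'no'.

Current gcd = 3
gcd of all OTHER numbers (without N[0]=33): gcd([6, 27]) = 3
The new gcd after any change is gcd(3, new_value).
This can be at most 3.
Since 3 = old gcd 3, the gcd can only stay the same or decrease.

Answer: no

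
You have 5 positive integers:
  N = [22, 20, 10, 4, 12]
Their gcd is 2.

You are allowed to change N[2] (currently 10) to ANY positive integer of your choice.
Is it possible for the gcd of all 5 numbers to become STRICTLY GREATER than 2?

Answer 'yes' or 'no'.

Answer: no

Derivation:
Current gcd = 2
gcd of all OTHER numbers (without N[2]=10): gcd([22, 20, 4, 12]) = 2
The new gcd after any change is gcd(2, new_value).
This can be at most 2.
Since 2 = old gcd 2, the gcd can only stay the same or decrease.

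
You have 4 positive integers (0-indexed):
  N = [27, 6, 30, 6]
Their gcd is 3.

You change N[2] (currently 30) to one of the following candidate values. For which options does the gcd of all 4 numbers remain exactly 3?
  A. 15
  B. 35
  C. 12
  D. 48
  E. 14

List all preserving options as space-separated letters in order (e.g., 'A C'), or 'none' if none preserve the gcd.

Old gcd = 3; gcd of others (without N[2]) = 3
New gcd for candidate v: gcd(3, v). Preserves old gcd iff gcd(3, v) = 3.
  Option A: v=15, gcd(3,15)=3 -> preserves
  Option B: v=35, gcd(3,35)=1 -> changes
  Option C: v=12, gcd(3,12)=3 -> preserves
  Option D: v=48, gcd(3,48)=3 -> preserves
  Option E: v=14, gcd(3,14)=1 -> changes

Answer: A C D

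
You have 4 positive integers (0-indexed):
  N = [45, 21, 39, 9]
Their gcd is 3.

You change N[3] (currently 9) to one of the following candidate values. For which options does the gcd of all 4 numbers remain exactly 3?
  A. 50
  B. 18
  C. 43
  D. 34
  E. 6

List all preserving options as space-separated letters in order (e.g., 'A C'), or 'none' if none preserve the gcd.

Old gcd = 3; gcd of others (without N[3]) = 3
New gcd for candidate v: gcd(3, v). Preserves old gcd iff gcd(3, v) = 3.
  Option A: v=50, gcd(3,50)=1 -> changes
  Option B: v=18, gcd(3,18)=3 -> preserves
  Option C: v=43, gcd(3,43)=1 -> changes
  Option D: v=34, gcd(3,34)=1 -> changes
  Option E: v=6, gcd(3,6)=3 -> preserves

Answer: B E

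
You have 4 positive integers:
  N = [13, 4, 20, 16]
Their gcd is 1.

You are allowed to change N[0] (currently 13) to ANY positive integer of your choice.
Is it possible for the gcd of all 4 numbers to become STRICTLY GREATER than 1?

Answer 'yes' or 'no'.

Current gcd = 1
gcd of all OTHER numbers (without N[0]=13): gcd([4, 20, 16]) = 4
The new gcd after any change is gcd(4, new_value).
This can be at most 4.
Since 4 > old gcd 1, the gcd CAN increase (e.g., set N[0] = 4).

Answer: yes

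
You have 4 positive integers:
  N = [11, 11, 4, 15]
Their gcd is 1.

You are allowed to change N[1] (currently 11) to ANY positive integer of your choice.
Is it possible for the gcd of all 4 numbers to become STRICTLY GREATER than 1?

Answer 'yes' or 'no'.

Answer: no

Derivation:
Current gcd = 1
gcd of all OTHER numbers (without N[1]=11): gcd([11, 4, 15]) = 1
The new gcd after any change is gcd(1, new_value).
This can be at most 1.
Since 1 = old gcd 1, the gcd can only stay the same or decrease.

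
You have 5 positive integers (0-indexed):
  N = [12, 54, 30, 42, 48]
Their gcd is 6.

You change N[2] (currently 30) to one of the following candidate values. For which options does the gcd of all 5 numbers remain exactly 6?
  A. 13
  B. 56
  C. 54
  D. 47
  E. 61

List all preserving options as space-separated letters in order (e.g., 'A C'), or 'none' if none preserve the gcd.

Old gcd = 6; gcd of others (without N[2]) = 6
New gcd for candidate v: gcd(6, v). Preserves old gcd iff gcd(6, v) = 6.
  Option A: v=13, gcd(6,13)=1 -> changes
  Option B: v=56, gcd(6,56)=2 -> changes
  Option C: v=54, gcd(6,54)=6 -> preserves
  Option D: v=47, gcd(6,47)=1 -> changes
  Option E: v=61, gcd(6,61)=1 -> changes

Answer: C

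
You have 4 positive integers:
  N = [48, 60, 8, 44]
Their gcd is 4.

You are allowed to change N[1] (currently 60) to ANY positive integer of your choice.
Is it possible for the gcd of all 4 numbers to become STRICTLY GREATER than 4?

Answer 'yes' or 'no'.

Current gcd = 4
gcd of all OTHER numbers (without N[1]=60): gcd([48, 8, 44]) = 4
The new gcd after any change is gcd(4, new_value).
This can be at most 4.
Since 4 = old gcd 4, the gcd can only stay the same or decrease.

Answer: no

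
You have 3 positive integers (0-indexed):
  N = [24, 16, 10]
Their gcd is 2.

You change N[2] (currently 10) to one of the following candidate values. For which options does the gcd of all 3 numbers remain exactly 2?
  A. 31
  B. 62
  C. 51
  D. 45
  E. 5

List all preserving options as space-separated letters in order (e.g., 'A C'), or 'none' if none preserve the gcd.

Old gcd = 2; gcd of others (without N[2]) = 8
New gcd for candidate v: gcd(8, v). Preserves old gcd iff gcd(8, v) = 2.
  Option A: v=31, gcd(8,31)=1 -> changes
  Option B: v=62, gcd(8,62)=2 -> preserves
  Option C: v=51, gcd(8,51)=1 -> changes
  Option D: v=45, gcd(8,45)=1 -> changes
  Option E: v=5, gcd(8,5)=1 -> changes

Answer: B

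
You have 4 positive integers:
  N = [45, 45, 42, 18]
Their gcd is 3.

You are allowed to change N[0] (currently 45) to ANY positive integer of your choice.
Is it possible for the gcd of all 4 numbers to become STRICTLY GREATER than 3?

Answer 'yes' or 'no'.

Answer: no

Derivation:
Current gcd = 3
gcd of all OTHER numbers (without N[0]=45): gcd([45, 42, 18]) = 3
The new gcd after any change is gcd(3, new_value).
This can be at most 3.
Since 3 = old gcd 3, the gcd can only stay the same or decrease.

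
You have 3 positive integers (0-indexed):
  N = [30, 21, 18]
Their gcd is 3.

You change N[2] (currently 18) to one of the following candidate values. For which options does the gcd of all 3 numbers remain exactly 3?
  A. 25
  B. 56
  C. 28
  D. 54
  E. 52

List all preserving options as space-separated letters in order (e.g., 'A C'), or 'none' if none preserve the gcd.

Old gcd = 3; gcd of others (without N[2]) = 3
New gcd for candidate v: gcd(3, v). Preserves old gcd iff gcd(3, v) = 3.
  Option A: v=25, gcd(3,25)=1 -> changes
  Option B: v=56, gcd(3,56)=1 -> changes
  Option C: v=28, gcd(3,28)=1 -> changes
  Option D: v=54, gcd(3,54)=3 -> preserves
  Option E: v=52, gcd(3,52)=1 -> changes

Answer: D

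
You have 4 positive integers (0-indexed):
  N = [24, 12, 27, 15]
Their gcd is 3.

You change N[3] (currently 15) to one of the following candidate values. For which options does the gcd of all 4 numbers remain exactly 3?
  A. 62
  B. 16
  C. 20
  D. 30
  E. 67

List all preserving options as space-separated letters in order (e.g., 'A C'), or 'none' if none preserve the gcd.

Answer: D

Derivation:
Old gcd = 3; gcd of others (without N[3]) = 3
New gcd for candidate v: gcd(3, v). Preserves old gcd iff gcd(3, v) = 3.
  Option A: v=62, gcd(3,62)=1 -> changes
  Option B: v=16, gcd(3,16)=1 -> changes
  Option C: v=20, gcd(3,20)=1 -> changes
  Option D: v=30, gcd(3,30)=3 -> preserves
  Option E: v=67, gcd(3,67)=1 -> changes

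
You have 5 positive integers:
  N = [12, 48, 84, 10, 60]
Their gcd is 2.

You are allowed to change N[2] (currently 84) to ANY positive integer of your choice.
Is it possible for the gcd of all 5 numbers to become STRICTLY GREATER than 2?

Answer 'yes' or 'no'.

Answer: no

Derivation:
Current gcd = 2
gcd of all OTHER numbers (without N[2]=84): gcd([12, 48, 10, 60]) = 2
The new gcd after any change is gcd(2, new_value).
This can be at most 2.
Since 2 = old gcd 2, the gcd can only stay the same or decrease.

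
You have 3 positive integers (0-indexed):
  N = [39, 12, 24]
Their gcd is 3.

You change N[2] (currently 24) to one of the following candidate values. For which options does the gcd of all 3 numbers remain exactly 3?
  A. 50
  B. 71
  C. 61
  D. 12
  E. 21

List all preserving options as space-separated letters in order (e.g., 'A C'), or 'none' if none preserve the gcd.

Old gcd = 3; gcd of others (without N[2]) = 3
New gcd for candidate v: gcd(3, v). Preserves old gcd iff gcd(3, v) = 3.
  Option A: v=50, gcd(3,50)=1 -> changes
  Option B: v=71, gcd(3,71)=1 -> changes
  Option C: v=61, gcd(3,61)=1 -> changes
  Option D: v=12, gcd(3,12)=3 -> preserves
  Option E: v=21, gcd(3,21)=3 -> preserves

Answer: D E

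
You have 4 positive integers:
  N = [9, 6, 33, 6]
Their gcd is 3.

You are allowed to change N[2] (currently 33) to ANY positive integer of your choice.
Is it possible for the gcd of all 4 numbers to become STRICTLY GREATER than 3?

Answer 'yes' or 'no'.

Current gcd = 3
gcd of all OTHER numbers (without N[2]=33): gcd([9, 6, 6]) = 3
The new gcd after any change is gcd(3, new_value).
This can be at most 3.
Since 3 = old gcd 3, the gcd can only stay the same or decrease.

Answer: no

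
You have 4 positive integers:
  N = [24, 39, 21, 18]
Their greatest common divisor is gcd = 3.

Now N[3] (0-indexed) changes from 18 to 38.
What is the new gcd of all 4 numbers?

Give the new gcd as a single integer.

Numbers: [24, 39, 21, 18], gcd = 3
Change: index 3, 18 -> 38
gcd of the OTHER numbers (without index 3): gcd([24, 39, 21]) = 3
New gcd = gcd(g_others, new_val) = gcd(3, 38) = 1

Answer: 1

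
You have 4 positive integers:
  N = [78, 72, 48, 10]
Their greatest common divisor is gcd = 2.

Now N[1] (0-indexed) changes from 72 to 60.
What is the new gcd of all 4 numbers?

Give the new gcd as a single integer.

Answer: 2

Derivation:
Numbers: [78, 72, 48, 10], gcd = 2
Change: index 1, 72 -> 60
gcd of the OTHER numbers (without index 1): gcd([78, 48, 10]) = 2
New gcd = gcd(g_others, new_val) = gcd(2, 60) = 2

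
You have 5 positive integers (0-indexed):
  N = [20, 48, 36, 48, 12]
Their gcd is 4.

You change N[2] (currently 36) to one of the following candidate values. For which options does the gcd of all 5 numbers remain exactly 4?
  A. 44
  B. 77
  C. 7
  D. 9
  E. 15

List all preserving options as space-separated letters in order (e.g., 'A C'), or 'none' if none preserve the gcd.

Old gcd = 4; gcd of others (without N[2]) = 4
New gcd for candidate v: gcd(4, v). Preserves old gcd iff gcd(4, v) = 4.
  Option A: v=44, gcd(4,44)=4 -> preserves
  Option B: v=77, gcd(4,77)=1 -> changes
  Option C: v=7, gcd(4,7)=1 -> changes
  Option D: v=9, gcd(4,9)=1 -> changes
  Option E: v=15, gcd(4,15)=1 -> changes

Answer: A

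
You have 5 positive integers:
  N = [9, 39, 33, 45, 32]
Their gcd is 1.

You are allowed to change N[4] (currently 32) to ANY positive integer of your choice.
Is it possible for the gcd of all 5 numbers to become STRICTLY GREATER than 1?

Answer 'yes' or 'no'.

Answer: yes

Derivation:
Current gcd = 1
gcd of all OTHER numbers (without N[4]=32): gcd([9, 39, 33, 45]) = 3
The new gcd after any change is gcd(3, new_value).
This can be at most 3.
Since 3 > old gcd 1, the gcd CAN increase (e.g., set N[4] = 3).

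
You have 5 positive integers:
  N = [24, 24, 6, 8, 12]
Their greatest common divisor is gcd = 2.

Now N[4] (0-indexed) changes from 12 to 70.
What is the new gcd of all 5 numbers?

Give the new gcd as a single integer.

Answer: 2

Derivation:
Numbers: [24, 24, 6, 8, 12], gcd = 2
Change: index 4, 12 -> 70
gcd of the OTHER numbers (without index 4): gcd([24, 24, 6, 8]) = 2
New gcd = gcd(g_others, new_val) = gcd(2, 70) = 2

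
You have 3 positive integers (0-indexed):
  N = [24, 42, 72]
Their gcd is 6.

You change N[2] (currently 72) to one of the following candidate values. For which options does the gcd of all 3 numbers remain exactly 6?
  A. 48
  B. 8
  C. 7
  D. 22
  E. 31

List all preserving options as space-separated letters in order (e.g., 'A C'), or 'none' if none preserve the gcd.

Old gcd = 6; gcd of others (without N[2]) = 6
New gcd for candidate v: gcd(6, v). Preserves old gcd iff gcd(6, v) = 6.
  Option A: v=48, gcd(6,48)=6 -> preserves
  Option B: v=8, gcd(6,8)=2 -> changes
  Option C: v=7, gcd(6,7)=1 -> changes
  Option D: v=22, gcd(6,22)=2 -> changes
  Option E: v=31, gcd(6,31)=1 -> changes

Answer: A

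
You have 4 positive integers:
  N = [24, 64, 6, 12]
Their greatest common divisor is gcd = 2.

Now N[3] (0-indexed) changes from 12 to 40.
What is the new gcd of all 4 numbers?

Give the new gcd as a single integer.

Answer: 2

Derivation:
Numbers: [24, 64, 6, 12], gcd = 2
Change: index 3, 12 -> 40
gcd of the OTHER numbers (without index 3): gcd([24, 64, 6]) = 2
New gcd = gcd(g_others, new_val) = gcd(2, 40) = 2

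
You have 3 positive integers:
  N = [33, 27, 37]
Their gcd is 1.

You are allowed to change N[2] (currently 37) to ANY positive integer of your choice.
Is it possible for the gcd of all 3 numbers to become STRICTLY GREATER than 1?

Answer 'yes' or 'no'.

Current gcd = 1
gcd of all OTHER numbers (without N[2]=37): gcd([33, 27]) = 3
The new gcd after any change is gcd(3, new_value).
This can be at most 3.
Since 3 > old gcd 1, the gcd CAN increase (e.g., set N[2] = 3).

Answer: yes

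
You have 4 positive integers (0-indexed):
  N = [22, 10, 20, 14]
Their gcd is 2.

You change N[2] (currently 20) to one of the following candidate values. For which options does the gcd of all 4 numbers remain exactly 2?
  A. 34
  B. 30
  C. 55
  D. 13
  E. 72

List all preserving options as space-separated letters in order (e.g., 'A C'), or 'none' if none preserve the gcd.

Answer: A B E

Derivation:
Old gcd = 2; gcd of others (without N[2]) = 2
New gcd for candidate v: gcd(2, v). Preserves old gcd iff gcd(2, v) = 2.
  Option A: v=34, gcd(2,34)=2 -> preserves
  Option B: v=30, gcd(2,30)=2 -> preserves
  Option C: v=55, gcd(2,55)=1 -> changes
  Option D: v=13, gcd(2,13)=1 -> changes
  Option E: v=72, gcd(2,72)=2 -> preserves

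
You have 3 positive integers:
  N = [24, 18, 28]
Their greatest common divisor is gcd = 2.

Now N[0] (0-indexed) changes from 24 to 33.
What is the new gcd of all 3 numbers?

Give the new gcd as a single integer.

Numbers: [24, 18, 28], gcd = 2
Change: index 0, 24 -> 33
gcd of the OTHER numbers (without index 0): gcd([18, 28]) = 2
New gcd = gcd(g_others, new_val) = gcd(2, 33) = 1

Answer: 1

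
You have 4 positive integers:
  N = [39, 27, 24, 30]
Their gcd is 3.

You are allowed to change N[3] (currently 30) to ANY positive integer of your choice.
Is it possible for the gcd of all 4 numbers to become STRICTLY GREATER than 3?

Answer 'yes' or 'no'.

Answer: no

Derivation:
Current gcd = 3
gcd of all OTHER numbers (without N[3]=30): gcd([39, 27, 24]) = 3
The new gcd after any change is gcd(3, new_value).
This can be at most 3.
Since 3 = old gcd 3, the gcd can only stay the same or decrease.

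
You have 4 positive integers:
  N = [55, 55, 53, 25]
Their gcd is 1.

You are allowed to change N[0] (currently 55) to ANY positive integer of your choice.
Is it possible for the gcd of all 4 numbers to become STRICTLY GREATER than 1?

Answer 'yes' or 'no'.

Answer: no

Derivation:
Current gcd = 1
gcd of all OTHER numbers (without N[0]=55): gcd([55, 53, 25]) = 1
The new gcd after any change is gcd(1, new_value).
This can be at most 1.
Since 1 = old gcd 1, the gcd can only stay the same or decrease.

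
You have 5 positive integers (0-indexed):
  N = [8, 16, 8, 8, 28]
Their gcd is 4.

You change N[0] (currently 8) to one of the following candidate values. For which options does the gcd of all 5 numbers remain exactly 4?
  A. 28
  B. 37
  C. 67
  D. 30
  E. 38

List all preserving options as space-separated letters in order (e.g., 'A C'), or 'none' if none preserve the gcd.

Old gcd = 4; gcd of others (without N[0]) = 4
New gcd for candidate v: gcd(4, v). Preserves old gcd iff gcd(4, v) = 4.
  Option A: v=28, gcd(4,28)=4 -> preserves
  Option B: v=37, gcd(4,37)=1 -> changes
  Option C: v=67, gcd(4,67)=1 -> changes
  Option D: v=30, gcd(4,30)=2 -> changes
  Option E: v=38, gcd(4,38)=2 -> changes

Answer: A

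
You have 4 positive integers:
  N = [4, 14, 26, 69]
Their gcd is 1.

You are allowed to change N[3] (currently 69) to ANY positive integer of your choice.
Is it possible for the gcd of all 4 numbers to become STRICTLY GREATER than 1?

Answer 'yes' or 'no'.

Answer: yes

Derivation:
Current gcd = 1
gcd of all OTHER numbers (without N[3]=69): gcd([4, 14, 26]) = 2
The new gcd after any change is gcd(2, new_value).
This can be at most 2.
Since 2 > old gcd 1, the gcd CAN increase (e.g., set N[3] = 2).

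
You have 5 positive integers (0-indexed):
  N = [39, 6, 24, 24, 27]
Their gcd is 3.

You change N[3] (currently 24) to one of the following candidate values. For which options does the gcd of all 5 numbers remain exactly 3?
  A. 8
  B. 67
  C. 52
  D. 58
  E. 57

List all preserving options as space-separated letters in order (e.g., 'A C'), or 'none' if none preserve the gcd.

Answer: E

Derivation:
Old gcd = 3; gcd of others (without N[3]) = 3
New gcd for candidate v: gcd(3, v). Preserves old gcd iff gcd(3, v) = 3.
  Option A: v=8, gcd(3,8)=1 -> changes
  Option B: v=67, gcd(3,67)=1 -> changes
  Option C: v=52, gcd(3,52)=1 -> changes
  Option D: v=58, gcd(3,58)=1 -> changes
  Option E: v=57, gcd(3,57)=3 -> preserves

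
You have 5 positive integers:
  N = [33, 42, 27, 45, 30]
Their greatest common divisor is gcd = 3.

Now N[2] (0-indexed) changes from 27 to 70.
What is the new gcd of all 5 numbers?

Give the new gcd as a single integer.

Numbers: [33, 42, 27, 45, 30], gcd = 3
Change: index 2, 27 -> 70
gcd of the OTHER numbers (without index 2): gcd([33, 42, 45, 30]) = 3
New gcd = gcd(g_others, new_val) = gcd(3, 70) = 1

Answer: 1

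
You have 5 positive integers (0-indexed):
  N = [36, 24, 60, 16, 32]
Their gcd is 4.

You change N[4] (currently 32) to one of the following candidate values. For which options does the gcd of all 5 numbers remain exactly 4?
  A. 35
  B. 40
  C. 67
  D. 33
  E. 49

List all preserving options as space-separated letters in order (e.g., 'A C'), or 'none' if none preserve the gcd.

Answer: B

Derivation:
Old gcd = 4; gcd of others (without N[4]) = 4
New gcd for candidate v: gcd(4, v). Preserves old gcd iff gcd(4, v) = 4.
  Option A: v=35, gcd(4,35)=1 -> changes
  Option B: v=40, gcd(4,40)=4 -> preserves
  Option C: v=67, gcd(4,67)=1 -> changes
  Option D: v=33, gcd(4,33)=1 -> changes
  Option E: v=49, gcd(4,49)=1 -> changes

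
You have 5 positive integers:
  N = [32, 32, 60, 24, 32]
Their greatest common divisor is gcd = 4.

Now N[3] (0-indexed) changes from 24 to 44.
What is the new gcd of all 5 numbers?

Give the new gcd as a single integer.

Numbers: [32, 32, 60, 24, 32], gcd = 4
Change: index 3, 24 -> 44
gcd of the OTHER numbers (without index 3): gcd([32, 32, 60, 32]) = 4
New gcd = gcd(g_others, new_val) = gcd(4, 44) = 4

Answer: 4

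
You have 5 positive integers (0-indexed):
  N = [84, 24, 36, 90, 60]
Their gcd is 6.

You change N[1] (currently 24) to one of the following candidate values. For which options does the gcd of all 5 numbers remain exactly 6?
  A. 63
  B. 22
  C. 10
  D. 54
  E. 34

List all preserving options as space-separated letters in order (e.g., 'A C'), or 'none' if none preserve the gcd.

Old gcd = 6; gcd of others (without N[1]) = 6
New gcd for candidate v: gcd(6, v). Preserves old gcd iff gcd(6, v) = 6.
  Option A: v=63, gcd(6,63)=3 -> changes
  Option B: v=22, gcd(6,22)=2 -> changes
  Option C: v=10, gcd(6,10)=2 -> changes
  Option D: v=54, gcd(6,54)=6 -> preserves
  Option E: v=34, gcd(6,34)=2 -> changes

Answer: D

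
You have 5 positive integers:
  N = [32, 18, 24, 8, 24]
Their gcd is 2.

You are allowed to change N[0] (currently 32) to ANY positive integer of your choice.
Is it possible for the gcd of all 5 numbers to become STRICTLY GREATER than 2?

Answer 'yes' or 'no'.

Current gcd = 2
gcd of all OTHER numbers (without N[0]=32): gcd([18, 24, 8, 24]) = 2
The new gcd after any change is gcd(2, new_value).
This can be at most 2.
Since 2 = old gcd 2, the gcd can only stay the same or decrease.

Answer: no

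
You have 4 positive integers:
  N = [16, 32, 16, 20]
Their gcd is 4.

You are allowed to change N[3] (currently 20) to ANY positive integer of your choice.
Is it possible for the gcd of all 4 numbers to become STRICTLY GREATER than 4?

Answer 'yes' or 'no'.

Current gcd = 4
gcd of all OTHER numbers (without N[3]=20): gcd([16, 32, 16]) = 16
The new gcd after any change is gcd(16, new_value).
This can be at most 16.
Since 16 > old gcd 4, the gcd CAN increase (e.g., set N[3] = 16).

Answer: yes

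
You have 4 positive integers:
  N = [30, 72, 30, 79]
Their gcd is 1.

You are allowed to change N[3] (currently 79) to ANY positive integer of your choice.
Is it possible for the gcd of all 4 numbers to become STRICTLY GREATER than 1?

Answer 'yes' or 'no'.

Answer: yes

Derivation:
Current gcd = 1
gcd of all OTHER numbers (without N[3]=79): gcd([30, 72, 30]) = 6
The new gcd after any change is gcd(6, new_value).
This can be at most 6.
Since 6 > old gcd 1, the gcd CAN increase (e.g., set N[3] = 6).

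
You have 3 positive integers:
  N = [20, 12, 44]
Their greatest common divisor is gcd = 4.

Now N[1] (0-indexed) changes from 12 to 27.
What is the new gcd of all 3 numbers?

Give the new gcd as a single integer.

Numbers: [20, 12, 44], gcd = 4
Change: index 1, 12 -> 27
gcd of the OTHER numbers (without index 1): gcd([20, 44]) = 4
New gcd = gcd(g_others, new_val) = gcd(4, 27) = 1

Answer: 1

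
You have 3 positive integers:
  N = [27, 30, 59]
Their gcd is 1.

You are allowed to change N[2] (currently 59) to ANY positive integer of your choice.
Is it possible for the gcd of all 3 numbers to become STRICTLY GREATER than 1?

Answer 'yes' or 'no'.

Current gcd = 1
gcd of all OTHER numbers (without N[2]=59): gcd([27, 30]) = 3
The new gcd after any change is gcd(3, new_value).
This can be at most 3.
Since 3 > old gcd 1, the gcd CAN increase (e.g., set N[2] = 3).

Answer: yes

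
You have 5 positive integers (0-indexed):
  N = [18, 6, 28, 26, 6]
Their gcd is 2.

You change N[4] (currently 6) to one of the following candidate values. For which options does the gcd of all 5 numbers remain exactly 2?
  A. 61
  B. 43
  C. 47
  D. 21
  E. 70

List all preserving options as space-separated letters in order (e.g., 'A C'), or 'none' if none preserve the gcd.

Answer: E

Derivation:
Old gcd = 2; gcd of others (without N[4]) = 2
New gcd for candidate v: gcd(2, v). Preserves old gcd iff gcd(2, v) = 2.
  Option A: v=61, gcd(2,61)=1 -> changes
  Option B: v=43, gcd(2,43)=1 -> changes
  Option C: v=47, gcd(2,47)=1 -> changes
  Option D: v=21, gcd(2,21)=1 -> changes
  Option E: v=70, gcd(2,70)=2 -> preserves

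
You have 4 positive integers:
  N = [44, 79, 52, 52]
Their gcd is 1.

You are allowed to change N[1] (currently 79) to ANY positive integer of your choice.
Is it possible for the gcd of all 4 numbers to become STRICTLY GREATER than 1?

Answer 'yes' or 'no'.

Current gcd = 1
gcd of all OTHER numbers (without N[1]=79): gcd([44, 52, 52]) = 4
The new gcd after any change is gcd(4, new_value).
This can be at most 4.
Since 4 > old gcd 1, the gcd CAN increase (e.g., set N[1] = 4).

Answer: yes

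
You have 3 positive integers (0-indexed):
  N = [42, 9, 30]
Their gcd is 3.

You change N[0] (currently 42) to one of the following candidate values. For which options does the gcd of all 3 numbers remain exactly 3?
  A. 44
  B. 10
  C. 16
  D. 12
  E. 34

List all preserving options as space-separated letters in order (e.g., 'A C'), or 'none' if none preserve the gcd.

Answer: D

Derivation:
Old gcd = 3; gcd of others (without N[0]) = 3
New gcd for candidate v: gcd(3, v). Preserves old gcd iff gcd(3, v) = 3.
  Option A: v=44, gcd(3,44)=1 -> changes
  Option B: v=10, gcd(3,10)=1 -> changes
  Option C: v=16, gcd(3,16)=1 -> changes
  Option D: v=12, gcd(3,12)=3 -> preserves
  Option E: v=34, gcd(3,34)=1 -> changes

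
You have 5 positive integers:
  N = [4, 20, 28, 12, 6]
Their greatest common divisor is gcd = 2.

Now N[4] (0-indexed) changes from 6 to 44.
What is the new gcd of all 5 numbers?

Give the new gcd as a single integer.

Answer: 4

Derivation:
Numbers: [4, 20, 28, 12, 6], gcd = 2
Change: index 4, 6 -> 44
gcd of the OTHER numbers (without index 4): gcd([4, 20, 28, 12]) = 4
New gcd = gcd(g_others, new_val) = gcd(4, 44) = 4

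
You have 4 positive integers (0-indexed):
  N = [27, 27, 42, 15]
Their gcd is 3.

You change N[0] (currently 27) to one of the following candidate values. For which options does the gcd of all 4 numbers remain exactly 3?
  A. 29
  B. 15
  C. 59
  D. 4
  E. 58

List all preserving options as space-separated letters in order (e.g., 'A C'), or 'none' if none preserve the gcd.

Answer: B

Derivation:
Old gcd = 3; gcd of others (without N[0]) = 3
New gcd for candidate v: gcd(3, v). Preserves old gcd iff gcd(3, v) = 3.
  Option A: v=29, gcd(3,29)=1 -> changes
  Option B: v=15, gcd(3,15)=3 -> preserves
  Option C: v=59, gcd(3,59)=1 -> changes
  Option D: v=4, gcd(3,4)=1 -> changes
  Option E: v=58, gcd(3,58)=1 -> changes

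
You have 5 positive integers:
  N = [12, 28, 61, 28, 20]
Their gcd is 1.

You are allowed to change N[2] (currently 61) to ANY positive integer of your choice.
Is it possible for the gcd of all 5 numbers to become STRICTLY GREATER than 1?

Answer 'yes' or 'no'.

Current gcd = 1
gcd of all OTHER numbers (without N[2]=61): gcd([12, 28, 28, 20]) = 4
The new gcd after any change is gcd(4, new_value).
This can be at most 4.
Since 4 > old gcd 1, the gcd CAN increase (e.g., set N[2] = 4).

Answer: yes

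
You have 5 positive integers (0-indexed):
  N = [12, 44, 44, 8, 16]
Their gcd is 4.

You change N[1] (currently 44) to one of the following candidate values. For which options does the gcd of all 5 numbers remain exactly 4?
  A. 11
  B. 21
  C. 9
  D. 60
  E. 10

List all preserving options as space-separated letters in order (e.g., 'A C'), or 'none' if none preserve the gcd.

Old gcd = 4; gcd of others (without N[1]) = 4
New gcd for candidate v: gcd(4, v). Preserves old gcd iff gcd(4, v) = 4.
  Option A: v=11, gcd(4,11)=1 -> changes
  Option B: v=21, gcd(4,21)=1 -> changes
  Option C: v=9, gcd(4,9)=1 -> changes
  Option D: v=60, gcd(4,60)=4 -> preserves
  Option E: v=10, gcd(4,10)=2 -> changes

Answer: D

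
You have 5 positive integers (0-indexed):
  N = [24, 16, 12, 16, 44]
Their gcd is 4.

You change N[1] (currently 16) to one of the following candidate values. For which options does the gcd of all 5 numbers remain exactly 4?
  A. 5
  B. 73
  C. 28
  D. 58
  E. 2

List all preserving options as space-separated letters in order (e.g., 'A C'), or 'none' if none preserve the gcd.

Answer: C

Derivation:
Old gcd = 4; gcd of others (without N[1]) = 4
New gcd for candidate v: gcd(4, v). Preserves old gcd iff gcd(4, v) = 4.
  Option A: v=5, gcd(4,5)=1 -> changes
  Option B: v=73, gcd(4,73)=1 -> changes
  Option C: v=28, gcd(4,28)=4 -> preserves
  Option D: v=58, gcd(4,58)=2 -> changes
  Option E: v=2, gcd(4,2)=2 -> changes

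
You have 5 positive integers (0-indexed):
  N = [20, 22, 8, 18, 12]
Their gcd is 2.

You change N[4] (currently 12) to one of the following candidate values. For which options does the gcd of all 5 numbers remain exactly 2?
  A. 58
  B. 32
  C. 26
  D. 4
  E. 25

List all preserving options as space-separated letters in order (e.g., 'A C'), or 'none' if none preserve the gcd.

Answer: A B C D

Derivation:
Old gcd = 2; gcd of others (without N[4]) = 2
New gcd for candidate v: gcd(2, v). Preserves old gcd iff gcd(2, v) = 2.
  Option A: v=58, gcd(2,58)=2 -> preserves
  Option B: v=32, gcd(2,32)=2 -> preserves
  Option C: v=26, gcd(2,26)=2 -> preserves
  Option D: v=4, gcd(2,4)=2 -> preserves
  Option E: v=25, gcd(2,25)=1 -> changes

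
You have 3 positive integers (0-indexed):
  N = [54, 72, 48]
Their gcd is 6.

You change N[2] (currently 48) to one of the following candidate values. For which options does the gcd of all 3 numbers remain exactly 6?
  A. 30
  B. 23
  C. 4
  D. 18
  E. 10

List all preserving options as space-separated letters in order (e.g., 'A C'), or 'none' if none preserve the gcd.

Answer: A

Derivation:
Old gcd = 6; gcd of others (without N[2]) = 18
New gcd for candidate v: gcd(18, v). Preserves old gcd iff gcd(18, v) = 6.
  Option A: v=30, gcd(18,30)=6 -> preserves
  Option B: v=23, gcd(18,23)=1 -> changes
  Option C: v=4, gcd(18,4)=2 -> changes
  Option D: v=18, gcd(18,18)=18 -> changes
  Option E: v=10, gcd(18,10)=2 -> changes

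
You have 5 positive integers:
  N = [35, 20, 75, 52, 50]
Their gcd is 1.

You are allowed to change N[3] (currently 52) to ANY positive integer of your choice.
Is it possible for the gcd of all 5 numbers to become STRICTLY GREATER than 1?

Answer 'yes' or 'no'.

Answer: yes

Derivation:
Current gcd = 1
gcd of all OTHER numbers (without N[3]=52): gcd([35, 20, 75, 50]) = 5
The new gcd after any change is gcd(5, new_value).
This can be at most 5.
Since 5 > old gcd 1, the gcd CAN increase (e.g., set N[3] = 5).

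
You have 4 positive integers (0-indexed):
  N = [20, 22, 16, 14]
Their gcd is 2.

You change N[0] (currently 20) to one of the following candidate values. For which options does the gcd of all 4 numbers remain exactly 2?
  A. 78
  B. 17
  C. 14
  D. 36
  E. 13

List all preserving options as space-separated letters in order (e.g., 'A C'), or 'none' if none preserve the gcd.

Old gcd = 2; gcd of others (without N[0]) = 2
New gcd for candidate v: gcd(2, v). Preserves old gcd iff gcd(2, v) = 2.
  Option A: v=78, gcd(2,78)=2 -> preserves
  Option B: v=17, gcd(2,17)=1 -> changes
  Option C: v=14, gcd(2,14)=2 -> preserves
  Option D: v=36, gcd(2,36)=2 -> preserves
  Option E: v=13, gcd(2,13)=1 -> changes

Answer: A C D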